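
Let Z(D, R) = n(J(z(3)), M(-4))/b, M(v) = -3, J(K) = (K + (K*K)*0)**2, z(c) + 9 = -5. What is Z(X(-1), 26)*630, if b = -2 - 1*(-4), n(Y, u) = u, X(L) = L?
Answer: -945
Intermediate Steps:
z(c) = -14 (z(c) = -9 - 5 = -14)
J(K) = K**2 (J(K) = (K + K**2*0)**2 = (K + 0)**2 = K**2)
b = 2 (b = -2 + 4 = 2)
Z(D, R) = -3/2
Z(X(-1), 26)*630 = -3/2*630 = -945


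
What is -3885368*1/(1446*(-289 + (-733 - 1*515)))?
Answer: 1942684/1111251 ≈ 1.7482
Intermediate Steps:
-3885368*1/(1446*(-289 + (-733 - 1*515))) = -3885368*1/(1446*(-289 + (-733 - 515))) = -3885368*1/(1446*(-289 - 1248)) = -3885368/((-1537*1446)) = -3885368/(-2222502) = -3885368*(-1/2222502) = 1942684/1111251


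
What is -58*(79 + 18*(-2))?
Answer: -2494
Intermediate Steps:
-58*(79 + 18*(-2)) = -58*(79 - 36) = -58*43 = -2494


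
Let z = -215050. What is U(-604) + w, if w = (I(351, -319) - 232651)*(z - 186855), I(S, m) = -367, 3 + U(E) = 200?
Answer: 93651099487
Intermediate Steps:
U(E) = 197 (U(E) = -3 + 200 = 197)
w = 93651099290 (w = (-367 - 232651)*(-215050 - 186855) = -233018*(-401905) = 93651099290)
U(-604) + w = 197 + 93651099290 = 93651099487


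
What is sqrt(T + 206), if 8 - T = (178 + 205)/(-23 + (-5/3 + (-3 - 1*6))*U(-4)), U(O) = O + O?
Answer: sqrt(7268503)/187 ≈ 14.417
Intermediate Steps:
U(O) = 2*O
T = 347/187 (T = 8 - (178 + 205)/(-23 + (-5/3 + (-3 - 1*6))*(2*(-4))) = 8 - 383/(-23 + (-5*1/3 + (-3 - 6))*(-8)) = 8 - 383/(-23 + (-5/3 - 9)*(-8)) = 8 - 383/(-23 - 32/3*(-8)) = 8 - 383/(-23 + 256/3) = 8 - 383/187/3 = 8 - 383*3/187 = 8 - 1*1149/187 = 8 - 1149/187 = 347/187 ≈ 1.8556)
sqrt(T + 206) = sqrt(347/187 + 206) = sqrt(38869/187) = sqrt(7268503)/187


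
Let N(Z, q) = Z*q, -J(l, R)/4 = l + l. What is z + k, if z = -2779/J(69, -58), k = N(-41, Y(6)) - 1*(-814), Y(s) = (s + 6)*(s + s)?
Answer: -2806901/552 ≈ -5085.0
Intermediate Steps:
J(l, R) = -8*l (J(l, R) = -4*(l + l) = -8*l)
Y(s) = 2*s*(6 + s) (Y(s) = (6 + s)*(2*s) = 2*s*(6 + s))
k = -5090 (k = -82*6*(6 + 6) - 1*(-814) = -82*6*12 + 814 = -41*144 + 814 = -5904 + 814 = -5090)
z = 2779/552 (z = -2779/((-8*69)) = -2779/(-552) = -2779*(-1/552) = 2779/552 ≈ 5.0344)
z + k = 2779/552 - 5090 = -2806901/552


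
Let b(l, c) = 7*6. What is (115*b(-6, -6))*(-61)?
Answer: -294630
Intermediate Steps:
b(l, c) = 42
(115*b(-6, -6))*(-61) = (115*42)*(-61) = 4830*(-61) = -294630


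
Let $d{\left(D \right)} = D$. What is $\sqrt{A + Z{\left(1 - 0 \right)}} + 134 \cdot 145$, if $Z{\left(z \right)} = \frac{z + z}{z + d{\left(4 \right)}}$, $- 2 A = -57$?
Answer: $19430 + \frac{17 \sqrt{10}}{10} \approx 19435.0$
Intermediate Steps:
$A = \frac{57}{2}$ ($A = \left(- \frac{1}{2}\right) \left(-57\right) = \frac{57}{2} \approx 28.5$)
$Z{\left(z \right)} = \frac{2 z}{4 + z}$ ($Z{\left(z \right)} = \frac{z + z}{z + 4} = \frac{2 z}{4 + z}$)
$\sqrt{A + Z{\left(1 - 0 \right)}} + 134 \cdot 145 = \sqrt{\frac{57}{2} + \frac{2 \left(1 - 0\right)}{4 + \left(1 - 0\right)}} + 134 \cdot 145 = \sqrt{\frac{57}{2} + \frac{2 \left(1 + 0\right)}{4 + \left(1 + 0\right)}} + 19430 = \sqrt{\frac{57}{2} + 2 \cdot 1 \frac{1}{4 + 1}} + 19430 = \sqrt{\frac{57}{2} + 2 \cdot 1 \cdot \frac{1}{5}} + 19430 = \sqrt{\frac{57}{2} + \frac{2}{5}} + 19430 = \sqrt{\frac{289}{10}} + 19430 = \frac{17 \sqrt{10}}{10} + 19430 = 19430 + \frac{17 \sqrt{10}}{10}$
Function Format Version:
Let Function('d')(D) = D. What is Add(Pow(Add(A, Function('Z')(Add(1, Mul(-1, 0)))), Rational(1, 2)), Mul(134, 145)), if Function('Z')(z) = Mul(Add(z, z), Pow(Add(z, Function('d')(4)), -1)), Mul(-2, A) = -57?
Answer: Add(19430, Mul(Rational(17, 10), Pow(10, Rational(1, 2)))) ≈ 19435.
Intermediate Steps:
A = Rational(57, 2) (A = Mul(Rational(-1, 2), -57) = Rational(57, 2) ≈ 28.500)
Function('Z')(z) = Mul(2, z, Pow(Add(4, z), -1)) (Function('Z')(z) = Mul(Add(z, z), Pow(Add(z, 4), -1)) = Mul(Mul(2, z), Pow(Add(4, z), -1)) = Mul(2, z, Pow(Add(4, z), -1)))
Add(Pow(Add(A, Function('Z')(Add(1, Mul(-1, 0)))), Rational(1, 2)), Mul(134, 145)) = Add(Pow(Add(Rational(57, 2), Mul(2, Add(1, Mul(-1, 0)), Pow(Add(4, Add(1, Mul(-1, 0))), -1))), Rational(1, 2)), Mul(134, 145)) = Add(Pow(Add(Rational(57, 2), Mul(2, Add(1, 0), Pow(Add(4, Add(1, 0)), -1))), Rational(1, 2)), 19430) = Add(Pow(Add(Rational(57, 2), Mul(2, 1, Pow(Add(4, 1), -1))), Rational(1, 2)), 19430) = Add(Pow(Add(Rational(57, 2), Mul(2, 1, Pow(5, -1))), Rational(1, 2)), 19430) = Add(Pow(Add(Rational(57, 2), Mul(2, 1, Rational(1, 5))), Rational(1, 2)), 19430) = Add(Pow(Add(Rational(57, 2), Rational(2, 5)), Rational(1, 2)), 19430) = Add(Pow(Rational(289, 10), Rational(1, 2)), 19430) = Add(Mul(Rational(17, 10), Pow(10, Rational(1, 2))), 19430) = Add(19430, Mul(Rational(17, 10), Pow(10, Rational(1, 2))))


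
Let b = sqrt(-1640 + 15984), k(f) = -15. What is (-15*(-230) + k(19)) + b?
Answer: 3435 + 2*sqrt(3586) ≈ 3554.8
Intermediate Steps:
b = 2*sqrt(3586) (b = sqrt(14344) = 2*sqrt(3586) ≈ 119.77)
(-15*(-230) + k(19)) + b = (-15*(-230) - 15) + 2*sqrt(3586) = (3450 - 15) + 2*sqrt(3586) = 3435 + 2*sqrt(3586)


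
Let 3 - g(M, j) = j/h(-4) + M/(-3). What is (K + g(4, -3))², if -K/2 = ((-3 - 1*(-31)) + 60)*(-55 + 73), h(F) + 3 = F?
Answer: 4415070916/441 ≈ 1.0012e+7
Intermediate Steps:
h(F) = -3 + F
g(M, j) = 3 + M/3 + j/7 (g(M, j) = 3 - (j/(-3 - 4) + M/(-3)) = 3 - (j/(-7) + M*(-⅓)) = 3 - (j*(-⅐) - M/3) = 3 - (-j/7 - M/3) = 3 - (-M/3 - j/7) = 3 + (M/3 + j/7) = 3 + M/3 + j/7)
K = -3168 (K = -2*((-3 - 1*(-31)) + 60)*(-55 + 73) = -2*((-3 + 31) + 60)*18 = -2*(28 + 60)*18 = -176*18 = -2*1584 = -3168)
(K + g(4, -3))² = (-3168 + (3 + (⅓)*4 + (⅐)*(-3)))² = (-3168 + (3 + 4/3 - 3/7))² = (-3168 + 82/21)² = (-66446/21)² = 4415070916/441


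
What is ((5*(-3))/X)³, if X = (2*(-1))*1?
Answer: 3375/8 ≈ 421.88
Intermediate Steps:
X = -2 (X = -2*1 = -2)
((5*(-3))/X)³ = ((5*(-3))/(-2))³ = (-15*(-½))³ = (15/2)³ = 3375/8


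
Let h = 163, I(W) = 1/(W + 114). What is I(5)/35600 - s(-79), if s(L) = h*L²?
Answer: -4309617701199/4236400 ≈ -1.0173e+6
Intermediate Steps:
I(W) = 1/(114 + W)
s(L) = 163*L²
I(5)/35600 - s(-79) = 1/((114 + 5)*35600) - 163*(-79)² = (1/35600)/119 - 163*6241 = (1/119)*(1/35600) - 1*1017283 = 1/4236400 - 1017283 = -4309617701199/4236400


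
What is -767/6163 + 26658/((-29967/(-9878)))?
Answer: 540955259441/61562207 ≈ 8787.1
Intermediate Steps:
-767/6163 + 26658/((-29967/(-9878))) = -767*1/6163 + 26658/((-29967*(-1/9878))) = -767/6163 + 26658/(29967/9878) = -767/6163 + 26658*(9878/29967) = -767/6163 + 87775908/9989 = 540955259441/61562207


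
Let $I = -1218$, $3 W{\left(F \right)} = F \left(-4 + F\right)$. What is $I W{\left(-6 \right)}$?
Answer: $-24360$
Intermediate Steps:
$W{\left(F \right)} = \frac{F \left(-4 + F\right)}{3}$
$I W{\left(-6 \right)} = - 1218 \cdot \frac{1}{3} \left(-6\right) \left(-4 - 6\right) = - 1218 \cdot \frac{1}{3} \left(-6\right) \left(-10\right) = \left(-1218\right) 20 = -24360$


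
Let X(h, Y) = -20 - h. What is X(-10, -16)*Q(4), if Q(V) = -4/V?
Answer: 10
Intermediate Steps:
X(-10, -16)*Q(4) = (-20 - 1*(-10))*(-4/4) = (-20 + 10)*(-4*¼) = -10*(-1) = 10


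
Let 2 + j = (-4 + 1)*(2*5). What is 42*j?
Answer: -1344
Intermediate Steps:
j = -32 (j = -2 + (-4 + 1)*(2*5) = -2 - 3*10 = -2 - 30 = -32)
42*j = 42*(-32) = -1344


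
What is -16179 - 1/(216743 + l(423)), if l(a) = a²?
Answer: -6401577289/395672 ≈ -16179.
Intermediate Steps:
-16179 - 1/(216743 + l(423)) = -16179 - 1/(216743 + 423²) = -16179 - 1/(216743 + 178929) = -16179 - 1/395672 = -6401577289/395672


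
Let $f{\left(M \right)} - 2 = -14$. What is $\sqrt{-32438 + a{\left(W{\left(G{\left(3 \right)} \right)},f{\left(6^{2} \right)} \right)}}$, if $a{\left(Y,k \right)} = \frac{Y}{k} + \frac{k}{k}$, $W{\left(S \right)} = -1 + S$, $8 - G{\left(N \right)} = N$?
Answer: $\frac{4 i \sqrt{18246}}{3} \approx 180.1 i$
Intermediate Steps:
$G{\left(N \right)} = 8 - N$
$f{\left(M \right)} = -12$ ($f{\left(M \right)} = 2 - 14 = -12$)
$a{\left(Y,k \right)} = 1 + \frac{Y}{k}$ ($a{\left(Y,k \right)} = \frac{Y}{k} + 1 = 1 + \frac{Y}{k}$)
$\sqrt{-32438 + a{\left(W{\left(G{\left(3 \right)} \right)},f{\left(6^{2} \right)} \right)}} = \sqrt{-32438 + \frac{\left(-1 + \left(8 - 3\right)\right) - 12}{-12}} = \sqrt{-32438 - \frac{\left(-1 + \left(8 - 3\right)\right) - 12}{12}} = \sqrt{-32438 - \frac{\left(-1 + 5\right) - 12}{12}} = \sqrt{-32438 - \frac{4 - 12}{12}} = \sqrt{-32438 - - \frac{2}{3}} = \sqrt{-32438 + \frac{2}{3}} = \sqrt{- \frac{97312}{3}} = \frac{4 i \sqrt{18246}}{3}$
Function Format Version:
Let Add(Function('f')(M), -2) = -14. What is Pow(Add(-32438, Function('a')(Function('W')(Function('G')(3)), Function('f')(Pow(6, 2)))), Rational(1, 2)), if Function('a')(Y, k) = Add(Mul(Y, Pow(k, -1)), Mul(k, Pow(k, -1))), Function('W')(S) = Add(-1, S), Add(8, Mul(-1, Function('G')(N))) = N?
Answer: Mul(Rational(4, 3), I, Pow(18246, Rational(1, 2))) ≈ Mul(180.10, I)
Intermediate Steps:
Function('G')(N) = Add(8, Mul(-1, N))
Function('f')(M) = -12 (Function('f')(M) = Add(2, -14) = -12)
Function('a')(Y, k) = Add(1, Mul(Y, Pow(k, -1))) (Function('a')(Y, k) = Add(Mul(Y, Pow(k, -1)), 1) = Add(1, Mul(Y, Pow(k, -1))))
Pow(Add(-32438, Function('a')(Function('W')(Function('G')(3)), Function('f')(Pow(6, 2)))), Rational(1, 2)) = Pow(Add(-32438, Mul(Pow(-12, -1), Add(Add(-1, Add(8, Mul(-1, 3))), -12))), Rational(1, 2)) = Pow(Add(-32438, Mul(Rational(-1, 12), Add(Add(-1, Add(8, -3)), -12))), Rational(1, 2)) = Pow(Add(-32438, Mul(Rational(-1, 12), Add(Add(-1, 5), -12))), Rational(1, 2)) = Pow(Add(-32438, Mul(Rational(-1, 12), Add(4, -12))), Rational(1, 2)) = Pow(Add(-32438, Mul(Rational(-1, 12), -8)), Rational(1, 2)) = Pow(Add(-32438, Rational(2, 3)), Rational(1, 2)) = Pow(Rational(-97312, 3), Rational(1, 2)) = Mul(Rational(4, 3), I, Pow(18246, Rational(1, 2)))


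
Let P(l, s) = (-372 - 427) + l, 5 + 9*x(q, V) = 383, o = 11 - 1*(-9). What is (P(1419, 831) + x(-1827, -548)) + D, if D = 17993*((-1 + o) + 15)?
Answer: 612424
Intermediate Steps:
o = 20 (o = 11 + 9 = 20)
x(q, V) = 42 (x(q, V) = -5/9 + (⅑)*383 = -5/9 + 383/9 = 42)
P(l, s) = -799 + l
D = 611762 (D = 17993*((-1 + 20) + 15) = 17993*(19 + 15) = 17993*34 = 611762)
(P(1419, 831) + x(-1827, -548)) + D = ((-799 + 1419) + 42) + 611762 = (620 + 42) + 611762 = 662 + 611762 = 612424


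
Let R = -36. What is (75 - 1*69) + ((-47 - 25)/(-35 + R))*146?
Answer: 10938/71 ≈ 154.06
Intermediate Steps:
(75 - 1*69) + ((-47 - 25)/(-35 + R))*146 = (75 - 1*69) + ((-47 - 25)/(-35 - 36))*146 = (75 - 69) - 72/(-71)*146 = 6 - 72*(-1/71)*146 = 6 + (72/71)*146 = 6 + 10512/71 = 10938/71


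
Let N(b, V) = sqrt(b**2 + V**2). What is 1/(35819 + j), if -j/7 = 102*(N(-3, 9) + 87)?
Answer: -13/319207 + 18*sqrt(10)/5426519 ≈ -3.0237e-5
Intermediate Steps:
N(b, V) = sqrt(V**2 + b**2)
j = -62118 - 2142*sqrt(10) (j = -714*(sqrt(9**2 + (-3)**2) + 87) = -714*(sqrt(81 + 9) + 87) = -714*(sqrt(90) + 87) = -714*(3*sqrt(10) + 87) = -714*(87 + 3*sqrt(10)) = -7*(8874 + 306*sqrt(10)) = -62118 - 2142*sqrt(10) ≈ -68892.)
1/(35819 + j) = 1/(35819 + (-62118 - 2142*sqrt(10))) = 1/(-26299 - 2142*sqrt(10))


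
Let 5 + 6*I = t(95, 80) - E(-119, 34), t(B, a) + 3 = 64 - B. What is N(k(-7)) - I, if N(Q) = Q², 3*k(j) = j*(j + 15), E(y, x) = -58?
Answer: 6215/18 ≈ 345.28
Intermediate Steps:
t(B, a) = 61 - B (t(B, a) = -3 + (64 - B) = 61 - B)
k(j) = j*(15 + j)/3 (k(j) = (j*(j + 15))/3 = (j*(15 + j))/3 = j*(15 + j)/3)
I = 19/6 (I = -⅚ + ((61 - 1*95) - 1*(-58))/6 = -⅚ + ((61 - 95) + 58)/6 = -⅚ + (-34 + 58)/6 = -⅚ + (⅙)*24 = -⅚ + 4 = 19/6 ≈ 3.1667)
N(k(-7)) - I = ((⅓)*(-7)*(15 - 7))² - 1*19/6 = ((⅓)*(-7)*8)² - 19/6 = (-56/3)² - 19/6 = 3136/9 - 19/6 = 6215/18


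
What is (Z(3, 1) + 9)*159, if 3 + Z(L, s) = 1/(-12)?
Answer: 3763/4 ≈ 940.75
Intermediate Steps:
Z(L, s) = -37/12 (Z(L, s) = -3 + 1/(-12) = -3 - 1/12 = -37/12)
(Z(3, 1) + 9)*159 = (-37/12 + 9)*159 = (71/12)*159 = 3763/4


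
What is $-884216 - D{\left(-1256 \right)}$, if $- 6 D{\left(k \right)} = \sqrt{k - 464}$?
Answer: $-884216 + \frac{i \sqrt{430}}{3} \approx -8.8422 \cdot 10^{5} + 6.9121 i$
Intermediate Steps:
$D{\left(k \right)} = - \frac{\sqrt{-464 + k}}{6}$ ($D{\left(k \right)} = - \frac{\sqrt{k - 464}}{6} = - \frac{\sqrt{-464 + k}}{6}$)
$-884216 - D{\left(-1256 \right)} = -884216 - - \frac{\sqrt{-464 - 1256}}{6} = -884216 - - \frac{\sqrt{-1720}}{6} = -884216 - - \frac{2 i \sqrt{430}}{6} = -884216 - - \frac{i \sqrt{430}}{3} = -884216 + \frac{i \sqrt{430}}{3}$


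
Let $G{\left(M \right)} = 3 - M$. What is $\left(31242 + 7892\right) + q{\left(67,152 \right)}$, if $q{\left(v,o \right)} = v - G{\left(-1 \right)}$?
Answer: $39197$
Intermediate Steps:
$q{\left(v,o \right)} = -4 + v$ ($q{\left(v,o \right)} = v - \left(3 - -1\right) = v - \left(3 + 1\right) = v - 4 = -4 + v$)
$\left(31242 + 7892\right) + q{\left(67,152 \right)} = \left(31242 + 7892\right) + \left(-4 + 67\right) = 39134 + 63 = 39197$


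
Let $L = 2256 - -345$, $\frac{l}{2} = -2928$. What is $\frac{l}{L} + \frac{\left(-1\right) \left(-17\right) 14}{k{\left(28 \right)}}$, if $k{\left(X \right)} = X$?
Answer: $\frac{10835}{1734} \approx 6.2486$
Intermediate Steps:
$l = -5856$ ($l = 2 \left(-2928\right) = -5856$)
$L = 2601$ ($L = 2256 + 345 = 2601$)
$\frac{l}{L} + \frac{\left(-1\right) \left(-17\right) 14}{k{\left(28 \right)}} = - \frac{5856}{2601} + \frac{\left(-1\right) \left(-17\right) 14}{28} = \left(-5856\right) \frac{1}{2601} + 17 \cdot 14 \cdot \frac{1}{28} = - \frac{1952}{867} + 238 \cdot \frac{1}{28} = - \frac{1952}{867} + \frac{17}{2} = \frac{10835}{1734}$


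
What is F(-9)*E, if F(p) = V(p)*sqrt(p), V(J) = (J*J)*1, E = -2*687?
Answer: -333882*I ≈ -3.3388e+5*I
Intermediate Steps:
E = -1374
V(J) = J**2 (V(J) = J**2*1 = J**2)
F(p) = p**(5/2) (F(p) = p**2*sqrt(p) = p**(5/2))
F(-9)*E = (-9)**(5/2)*(-1374) = (243*I)*(-1374) = -333882*I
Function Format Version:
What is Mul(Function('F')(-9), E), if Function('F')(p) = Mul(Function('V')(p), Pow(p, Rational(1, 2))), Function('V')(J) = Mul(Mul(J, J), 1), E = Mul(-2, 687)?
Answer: Mul(-333882, I) ≈ Mul(-3.3388e+5, I)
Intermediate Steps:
E = -1374
Function('V')(J) = Pow(J, 2) (Function('V')(J) = Mul(Pow(J, 2), 1) = Pow(J, 2))
Function('F')(p) = Pow(p, Rational(5, 2)) (Function('F')(p) = Mul(Pow(p, 2), Pow(p, Rational(1, 2))) = Pow(p, Rational(5, 2)))
Mul(Function('F')(-9), E) = Mul(Pow(-9, Rational(5, 2)), -1374) = Mul(Mul(243, I), -1374) = Mul(-333882, I)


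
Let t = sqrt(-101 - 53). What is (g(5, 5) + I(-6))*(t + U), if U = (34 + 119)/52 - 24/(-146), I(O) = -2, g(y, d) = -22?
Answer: -70758/949 - 24*I*sqrt(154) ≈ -74.561 - 297.83*I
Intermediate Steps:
t = I*sqrt(154) (t = sqrt(-154) = I*sqrt(154) ≈ 12.41*I)
U = 11793/3796 (U = 153*(1/52) - 24*(-1/146) = 153/52 + 12/73 = 11793/3796 ≈ 3.1067)
(g(5, 5) + I(-6))*(t + U) = (-22 - 2)*(I*sqrt(154) + 11793/3796) = -24*(11793/3796 + I*sqrt(154)) = -70758/949 - 24*I*sqrt(154)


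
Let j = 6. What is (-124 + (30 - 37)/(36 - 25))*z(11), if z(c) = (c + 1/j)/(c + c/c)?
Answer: -30619/264 ≈ -115.98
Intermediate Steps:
z(c) = (⅙ + c)/(1 + c) (z(c) = (c + 1/6)/(c + c/c) = (c + ⅙)/(c + 1) = (⅙ + c)/(1 + c))
(-124 + (30 - 37)/(36 - 25))*z(11) = (-124 + (30 - 37)/(36 - 25))*((⅙ + 11)/(1 + 11)) = (-124 - 7/11)*((67/6)/12) = (-124 - 7*1/11)*((1/12)*(67/6)) = (-124 - 7/11)*(67/72) = -1371/11*67/72 = -30619/264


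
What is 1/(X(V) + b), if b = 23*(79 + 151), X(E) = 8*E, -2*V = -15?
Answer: 1/5350 ≈ 0.00018692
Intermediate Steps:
V = 15/2 (V = -1/2*(-15) = 15/2 ≈ 7.5000)
b = 5290 (b = 23*230 = 5290)
1/(X(V) + b) = 1/(8*(15/2) + 5290) = 1/(60 + 5290) = 1/5350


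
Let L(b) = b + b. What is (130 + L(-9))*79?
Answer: 8848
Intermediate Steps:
L(b) = 2*b
(130 + L(-9))*79 = (130 + 2*(-9))*79 = (130 - 18)*79 = 112*79 = 8848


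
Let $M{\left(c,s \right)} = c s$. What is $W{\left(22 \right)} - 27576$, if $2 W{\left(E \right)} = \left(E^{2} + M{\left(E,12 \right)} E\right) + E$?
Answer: $-24419$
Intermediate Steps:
$W{\left(E \right)} = \frac{E}{2} + \frac{13 E^{2}}{2}$ ($W{\left(E \right)} = \frac{\left(E^{2} + E 12 E\right) + E}{2} = \frac{\left(E^{2} + 12 E E\right) + E}{2} = \frac{\left(E^{2} + 12 E^{2}\right) + E}{2} = \frac{13 E^{2} + E}{2} = \frac{E + 13 E^{2}}{2} = \frac{E}{2} + \frac{13 E^{2}}{2}$)
$W{\left(22 \right)} - 27576 = \frac{1}{2} \cdot 22 \left(1 + 13 \cdot 22\right) - 27576 = \frac{1}{2} \cdot 22 \left(1 + 286\right) - 27576 = \frac{1}{2} \cdot 22 \cdot 287 - 27576 = 3157 - 27576 = -24419$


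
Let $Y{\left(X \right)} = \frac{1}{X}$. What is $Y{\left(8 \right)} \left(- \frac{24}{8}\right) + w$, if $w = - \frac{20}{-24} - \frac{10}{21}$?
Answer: $- \frac{1}{56} \approx -0.017857$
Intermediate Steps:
$w = \frac{5}{14}$ ($w = \left(-20\right) \left(- \frac{1}{24}\right) - \frac{10}{21} = \frac{5}{6} - \frac{10}{21} = \frac{5}{14} \approx 0.35714$)
$Y{\left(8 \right)} \left(- \frac{24}{8}\right) + w = \frac{\left(-24\right) \frac{1}{8}}{8} + \frac{5}{14} = \frac{1}{8} \left(-3\right) + \frac{5}{14} = - \frac{3}{8} + \frac{5}{14} = - \frac{1}{56}$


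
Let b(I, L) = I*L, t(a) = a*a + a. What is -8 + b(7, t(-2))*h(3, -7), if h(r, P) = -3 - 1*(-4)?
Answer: 6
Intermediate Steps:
h(r, P) = 1 (h(r, P) = -3 + 4 = 1)
t(a) = a + a² (t(a) = a² + a = a + a²)
-8 + b(7, t(-2))*h(3, -7) = -8 + (7*(-2*(1 - 2)))*1 = -8 + (7*(-2*(-1)))*1 = -8 + (7*2)*1 = -8 + 14*1 = -8 + 14 = 6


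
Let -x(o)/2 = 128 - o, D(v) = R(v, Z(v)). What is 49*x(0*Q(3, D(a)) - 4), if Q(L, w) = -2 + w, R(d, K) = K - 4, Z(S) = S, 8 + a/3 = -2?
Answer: -12936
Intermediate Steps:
a = -30 (a = -24 + 3*(-2) = -24 - 6 = -30)
R(d, K) = -4 + K
D(v) = -4 + v
x(o) = -256 + 2*o (x(o) = -2*(128 - o) = -256 + 2*o)
49*x(0*Q(3, D(a)) - 4) = 49*(-256 + 2*(0*(-2 + (-4 - 30)) - 4)) = 49*(-256 + 2*(0*(-2 - 34) - 4)) = 49*(-256 + 2*(0*(-36) - 4)) = 49*(-256 + 2*(0 - 4)) = 49*(-256 + 2*(-4)) = 49*(-256 - 8) = 49*(-264) = -12936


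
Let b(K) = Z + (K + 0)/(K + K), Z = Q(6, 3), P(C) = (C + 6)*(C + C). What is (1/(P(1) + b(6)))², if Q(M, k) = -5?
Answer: 4/361 ≈ 0.011080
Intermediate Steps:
P(C) = 2*C*(6 + C) (P(C) = (6 + C)*(2*C) = 2*C*(6 + C))
Z = -5
b(K) = -9/2 (b(K) = -5 + (K + 0)/(K + K) = -5 + K/((2*K)) = -5 + K*(1/(2*K)) = -5 + ½ = -9/2)
(1/(P(1) + b(6)))² = (1/(2*1*(6 + 1) - 9/2))² = (1/(2*1*7 - 9/2))² = (1/(14 - 9/2))² = (1/(19/2))² = (2/19)² = 4/361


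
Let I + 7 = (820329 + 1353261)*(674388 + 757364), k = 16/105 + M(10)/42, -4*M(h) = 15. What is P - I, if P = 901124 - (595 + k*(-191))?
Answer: -2614114380470837/840 ≈ -3.1120e+12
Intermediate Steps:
M(h) = -15/4 (M(h) = -1/4*15 = -15/4)
k = 53/840 (k = 16/105 - 15/4/42 = 16*(1/105) - 15/4*1/42 = 16/105 - 5/56 = 53/840 ≈ 0.063095)
I = 3112041829673 (I = -7 + (820329 + 1353261)*(674388 + 757364) = -7 + 2173590*1431752 = -7 + 3112041829680 = 3112041829673)
P = 756454483/840 (P = 901124 - (595 + (53/840)*(-191)) = 901124 - (595 - 10123/840) = 901124 - 1*489677/840 = 901124 - 489677/840 = 756454483/840 ≈ 9.0054e+5)
P - I = 756454483/840 - 1*3112041829673 = 756454483/840 - 3112041829673 = -2614114380470837/840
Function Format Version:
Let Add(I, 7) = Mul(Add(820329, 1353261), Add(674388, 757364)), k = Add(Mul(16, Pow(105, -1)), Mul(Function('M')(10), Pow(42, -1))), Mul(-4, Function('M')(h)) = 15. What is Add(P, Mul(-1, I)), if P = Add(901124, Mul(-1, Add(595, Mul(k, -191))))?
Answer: Rational(-2614114380470837, 840) ≈ -3.1120e+12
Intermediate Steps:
Function('M')(h) = Rational(-15, 4) (Function('M')(h) = Mul(Rational(-1, 4), 15) = Rational(-15, 4))
k = Rational(53, 840) (k = Add(Mul(16, Pow(105, -1)), Mul(Rational(-15, 4), Pow(42, -1))) = Add(Mul(16, Rational(1, 105)), Mul(Rational(-15, 4), Rational(1, 42))) = Add(Rational(16, 105), Rational(-5, 56)) = Rational(53, 840) ≈ 0.063095)
I = 3112041829673 (I = Add(-7, Mul(Add(820329, 1353261), Add(674388, 757364))) = Add(-7, Mul(2173590, 1431752)) = Add(-7, 3112041829680) = 3112041829673)
P = Rational(756454483, 840) (P = Add(901124, Mul(-1, Add(595, Mul(Rational(53, 840), -191)))) = Add(901124, Mul(-1, Add(595, Rational(-10123, 840)))) = Add(901124, Mul(-1, Rational(489677, 840))) = Add(901124, Rational(-489677, 840)) = Rational(756454483, 840) ≈ 9.0054e+5)
Add(P, Mul(-1, I)) = Add(Rational(756454483, 840), Mul(-1, 3112041829673)) = Add(Rational(756454483, 840), -3112041829673) = Rational(-2614114380470837, 840)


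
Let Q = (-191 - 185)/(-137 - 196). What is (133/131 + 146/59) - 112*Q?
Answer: -316501639/2573757 ≈ -122.97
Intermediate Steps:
Q = 376/333 (Q = -376/(-333) = -376*(-1/333) = 376/333 ≈ 1.1291)
(133/131 + 146/59) - 112*Q = (133/131 + 146/59) - 112*376/333 = (133*(1/131) + 146*(1/59)) - 42112/333 = (133/131 + 146/59) - 42112/333 = 26973/7729 - 42112/333 = -316501639/2573757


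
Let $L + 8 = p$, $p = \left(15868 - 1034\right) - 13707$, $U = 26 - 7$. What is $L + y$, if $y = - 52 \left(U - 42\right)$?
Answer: $2315$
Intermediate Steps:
$U = 19$ ($U = 26 - 7 = 19$)
$p = 1127$ ($p = 14834 - 13707 = 1127$)
$L = 1119$ ($L = -8 + 1127 = 1119$)
$y = 1196$ ($y = - 52 \left(19 - 42\right) = \left(-52\right) \left(-23\right) = 1196$)
$L + y = 1119 + 1196 = 2315$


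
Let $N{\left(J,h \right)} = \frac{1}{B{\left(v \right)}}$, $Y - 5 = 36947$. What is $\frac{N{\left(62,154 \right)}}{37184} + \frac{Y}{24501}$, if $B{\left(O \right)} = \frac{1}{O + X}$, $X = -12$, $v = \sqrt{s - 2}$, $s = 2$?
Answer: $\frac{343432289}{227761296} \approx 1.5079$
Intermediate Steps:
$Y = 36952$ ($Y = 5 + 36947 = 36952$)
$v = 0$ ($v = \sqrt{2 - 2} = \sqrt{0} = 0$)
$B{\left(O \right)} = \frac{1}{-12 + O}$ ($B{\left(O \right)} = \frac{1}{O - 12} = \frac{1}{-12 + O}$)
$N{\left(J,h \right)} = -12$ ($N{\left(J,h \right)} = \frac{1}{\frac{1}{-12 + 0}} = \frac{1}{\frac{1}{-12}} = \frac{1}{- \frac{1}{12}} = -12$)
$\frac{N{\left(62,154 \right)}}{37184} + \frac{Y}{24501} = - \frac{12}{37184} + \frac{36952}{24501} = \left(-12\right) \frac{1}{37184} + 36952 \cdot \frac{1}{24501} = - \frac{3}{9296} + \frac{36952}{24501} = \frac{343432289}{227761296}$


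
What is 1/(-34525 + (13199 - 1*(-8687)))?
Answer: -1/12639 ≈ -7.9120e-5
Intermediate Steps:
1/(-34525 + (13199 - 1*(-8687))) = 1/(-34525 + (13199 + 8687)) = 1/(-34525 + 21886) = 1/(-12639) = -1/12639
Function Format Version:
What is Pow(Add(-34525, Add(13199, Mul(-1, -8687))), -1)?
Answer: Rational(-1, 12639) ≈ -7.9120e-5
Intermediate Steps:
Pow(Add(-34525, Add(13199, Mul(-1, -8687))), -1) = Pow(Add(-34525, Add(13199, 8687)), -1) = Pow(Add(-34525, 21886), -1) = Pow(-12639, -1) = Rational(-1, 12639)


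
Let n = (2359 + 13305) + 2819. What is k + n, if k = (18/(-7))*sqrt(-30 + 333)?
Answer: 18483 - 18*sqrt(303)/7 ≈ 18438.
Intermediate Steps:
n = 18483 (n = 15664 + 2819 = 18483)
k = -18*sqrt(303)/7 (k = (18*(-1/7))*sqrt(303) = -18*sqrt(303)/7 ≈ -44.761)
k + n = -18*sqrt(303)/7 + 18483 = 18483 - 18*sqrt(303)/7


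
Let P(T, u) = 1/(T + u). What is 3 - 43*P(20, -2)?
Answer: 11/18 ≈ 0.61111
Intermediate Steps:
3 - 43*P(20, -2) = 3 - 43/(20 - 2) = 3 - 43/18 = 11/18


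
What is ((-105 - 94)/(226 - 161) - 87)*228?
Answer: -1334712/65 ≈ -20534.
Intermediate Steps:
((-105 - 94)/(226 - 161) - 87)*228 = (-199/65 - 87)*228 = -5854/65*228 = -1334712/65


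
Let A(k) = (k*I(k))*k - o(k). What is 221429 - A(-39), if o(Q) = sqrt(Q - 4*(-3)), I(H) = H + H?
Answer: 340067 + 3*I*sqrt(3) ≈ 3.4007e+5 + 5.1962*I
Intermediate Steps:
I(H) = 2*H
o(Q) = sqrt(12 + Q) (o(Q) = sqrt(Q + 12) = sqrt(12 + Q))
A(k) = -sqrt(12 + k) + 2*k**3 (A(k) = (k*(2*k))*k - sqrt(12 + k) = (2*k**2)*k - sqrt(12 + k) = 2*k**3 - sqrt(12 + k) = -sqrt(12 + k) + 2*k**3)
221429 - A(-39) = 221429 - (-sqrt(12 - 39) + 2*(-39)**3) = 221429 - (-sqrt(-27) + 2*(-59319)) = 221429 - (-3*I*sqrt(3) - 118638) = 221429 - (-118638 - 3*I*sqrt(3)) = 221429 + (118638 + 3*I*sqrt(3)) = 340067 + 3*I*sqrt(3)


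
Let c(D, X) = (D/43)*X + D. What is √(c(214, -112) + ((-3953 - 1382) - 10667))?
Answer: 2*I*√7555659/43 ≈ 127.85*I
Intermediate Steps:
c(D, X) = D + D*X/43 (c(D, X) = (D/43)*X + D = D*X/43 + D = D + D*X/43)
√(c(214, -112) + ((-3953 - 1382) - 10667)) = √((1/43)*214*(43 - 112) + ((-3953 - 1382) - 10667)) = √((1/43)*214*(-69) + (-5335 - 10667)) = √(-14766/43 - 16002) = √(-702852/43) = 2*I*√7555659/43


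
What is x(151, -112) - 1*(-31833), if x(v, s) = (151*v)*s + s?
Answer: -2521991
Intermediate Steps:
x(v, s) = s + 151*s*v (x(v, s) = 151*s*v + s = s + 151*s*v)
x(151, -112) - 1*(-31833) = -112*(1 + 151*151) - 1*(-31833) = -112*(1 + 22801) + 31833 = -112*22802 + 31833 = -2553824 + 31833 = -2521991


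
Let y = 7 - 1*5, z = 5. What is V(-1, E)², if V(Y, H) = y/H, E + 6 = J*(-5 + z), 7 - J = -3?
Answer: ⅑ ≈ 0.11111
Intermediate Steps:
J = 10 (J = 7 - 1*(-3) = 7 + 3 = 10)
y = 2 (y = 7 - 5 = 2)
E = -6 (E = -6 + 10*(-5 + 5) = -6 + 10*0 = -6 + 0 = -6)
V(Y, H) = 2/H
V(-1, E)² = (2/(-6))² = (2*(-⅙))² = (-⅓)² = ⅑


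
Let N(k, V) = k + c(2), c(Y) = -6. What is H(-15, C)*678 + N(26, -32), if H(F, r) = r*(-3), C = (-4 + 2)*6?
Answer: 24428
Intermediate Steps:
C = -12 (C = -2*6 = -12)
N(k, V) = -6 + k (N(k, V) = k - 6 = -6 + k)
H(F, r) = -3*r
H(-15, C)*678 + N(26, -32) = -3*(-12)*678 + (-6 + 26) = 36*678 + 20 = 24408 + 20 = 24428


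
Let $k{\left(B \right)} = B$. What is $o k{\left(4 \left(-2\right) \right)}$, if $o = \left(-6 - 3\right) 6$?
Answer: $432$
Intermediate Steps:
$o = -54$ ($o = \left(-9\right) 6 = -54$)
$o k{\left(4 \left(-2\right) \right)} = - 54 \cdot 4 \left(-2\right) = \left(-54\right) \left(-8\right) = 432$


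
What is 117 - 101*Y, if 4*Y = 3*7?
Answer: -1653/4 ≈ -413.25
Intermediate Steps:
Y = 21/4 (Y = (3*7)/4 = (¼)*21 = 21/4 ≈ 5.2500)
117 - 101*Y = 117 - 101*21/4 = 117 - 2121/4 = -1653/4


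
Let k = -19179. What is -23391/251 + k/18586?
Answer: -439559055/4665086 ≈ -94.223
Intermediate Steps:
-23391/251 + k/18586 = -23391/251 - 19179/18586 = -439559055/4665086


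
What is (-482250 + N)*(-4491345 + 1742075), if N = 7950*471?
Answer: -8968668594000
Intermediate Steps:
N = 3744450
(-482250 + N)*(-4491345 + 1742075) = (-482250 + 3744450)*(-4491345 + 1742075) = 3262200*(-2749270) = -8968668594000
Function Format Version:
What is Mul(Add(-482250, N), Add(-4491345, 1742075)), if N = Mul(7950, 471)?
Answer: -8968668594000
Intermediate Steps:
N = 3744450
Mul(Add(-482250, N), Add(-4491345, 1742075)) = Mul(Add(-482250, 3744450), Add(-4491345, 1742075)) = Mul(3262200, -2749270) = -8968668594000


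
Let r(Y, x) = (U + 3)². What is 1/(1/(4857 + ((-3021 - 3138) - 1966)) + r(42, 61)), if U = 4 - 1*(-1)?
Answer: 3268/209151 ≈ 0.015625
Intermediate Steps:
U = 5 (U = 4 + 1 = 5)
r(Y, x) = 64 (r(Y, x) = (5 + 3)² = 8² = 64)
1/(1/(4857 + ((-3021 - 3138) - 1966)) + r(42, 61)) = 1/(1/(4857 + ((-3021 - 3138) - 1966)) + 64) = 1/(1/(4857 + (-6159 - 1966)) + 64) = 1/(1/(4857 - 8125) + 64) = 1/(1/(-3268) + 64) = 1/(-1/3268 + 64) = 1/(209151/3268) = 3268/209151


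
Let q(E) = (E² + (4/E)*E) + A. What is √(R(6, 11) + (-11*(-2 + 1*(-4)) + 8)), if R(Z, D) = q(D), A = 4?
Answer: √203 ≈ 14.248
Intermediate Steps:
q(E) = 8 + E² (q(E) = (E² + (4/E)*E) + 4 = (E² + 4) + 4 = (4 + E²) + 4 = 8 + E²)
R(Z, D) = 8 + D²
√(R(6, 11) + (-11*(-2 + 1*(-4)) + 8)) = √((8 + 11²) + (-11*(-2 + 1*(-4)) + 8)) = √((8 + 121) + (-11*(-2 - 4) + 8)) = √(129 + (-11*(-6) + 8)) = √(129 + (66 + 8)) = √(129 + 74) = √203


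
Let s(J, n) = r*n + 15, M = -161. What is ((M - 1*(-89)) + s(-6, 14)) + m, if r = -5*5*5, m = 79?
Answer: -1728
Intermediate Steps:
r = -125 (r = -25*5 = -125)
s(J, n) = 15 - 125*n (s(J, n) = -125*n + 15 = 15 - 125*n)
((M - 1*(-89)) + s(-6, 14)) + m = ((-161 - 1*(-89)) + (15 - 125*14)) + 79 = ((-161 + 89) + (15 - 1750)) + 79 = (-72 - 1735) + 79 = -1807 + 79 = -1728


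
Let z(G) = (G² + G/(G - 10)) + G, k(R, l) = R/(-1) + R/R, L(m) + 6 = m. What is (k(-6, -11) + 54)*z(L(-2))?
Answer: 30988/9 ≈ 3443.1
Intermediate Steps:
L(m) = -6 + m
k(R, l) = 1 - R (k(R, l) = R*(-1) + 1 = -R + 1 = 1 - R)
z(G) = G + G² + G/(-10 + G) (z(G) = (G² + G/(-10 + G)) + G = G + G² + G/(-10 + G))
(k(-6, -11) + 54)*z(L(-2)) = ((1 - 1*(-6)) + 54)*((-6 - 2)*(-9 + (-6 - 2)² - 9*(-6 - 2))/(-10 + (-6 - 2))) = ((1 + 6) + 54)*(-8*(-9 + (-8)² - 9*(-8))/(-10 - 8)) = (7 + 54)*(-8*(-9 + 64 + 72)/(-18)) = 61*(-8*(-1/18)*127) = 61*(508/9) = 30988/9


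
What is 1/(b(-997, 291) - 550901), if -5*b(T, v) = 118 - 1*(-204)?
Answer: -5/2754827 ≈ -1.8150e-6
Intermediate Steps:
b(T, v) = -322/5 (b(T, v) = -(118 - 1*(-204))/5 = -(118 + 204)/5 = -⅕*322 = -322/5)
1/(b(-997, 291) - 550901) = 1/(-322/5 - 550901) = 1/(-2754827/5) = -5/2754827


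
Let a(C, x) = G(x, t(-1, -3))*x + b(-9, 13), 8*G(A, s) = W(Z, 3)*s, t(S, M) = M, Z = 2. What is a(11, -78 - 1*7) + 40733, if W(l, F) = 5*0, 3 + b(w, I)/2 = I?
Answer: 40753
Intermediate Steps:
b(w, I) = -6 + 2*I
W(l, F) = 0
G(A, s) = 0 (G(A, s) = (0*s)/8 = (⅛)*0 = 0)
a(C, x) = 20 (a(C, x) = 0*x + (-6 + 2*13) = 0 + (-6 + 26) = 0 + 20 = 20)
a(11, -78 - 1*7) + 40733 = 20 + 40733 = 40753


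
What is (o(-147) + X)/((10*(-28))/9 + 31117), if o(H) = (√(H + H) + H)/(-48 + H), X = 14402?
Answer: 8425611/18185245 - 21*I*√6/18185245 ≈ 0.46332 - 2.8286e-6*I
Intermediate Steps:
o(H) = (H + √2*√H)/(-48 + H) (o(H) = (√(2*H) + H)/(-48 + H) = (√2*√H + H)/(-48 + H) = (H + √2*√H)/(-48 + H))
(o(-147) + X)/((10*(-28))/9 + 31117) = ((-147 + √2*√(-147))/(-48 - 147) + 14402)/((10*(-28))/9 + 31117) = ((-147 + √2*(7*I*√3))/(-195) + 14402)/(-280*⅑ + 31117) = (-(-147 + 7*I*√6)/195 + 14402)/(-280/9 + 31117) = ((49/65 - 7*I*√6/195) + 14402)/(279773/9) = (936179/65 - 7*I*√6/195)*(9/279773) = 8425611/18185245 - 21*I*√6/18185245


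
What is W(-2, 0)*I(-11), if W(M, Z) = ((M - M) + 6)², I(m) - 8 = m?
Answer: -108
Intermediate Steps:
I(m) = 8 + m
W(M, Z) = 36 (W(M, Z) = (0 + 6)² = 6² = 36)
W(-2, 0)*I(-11) = 36*(8 - 11) = 36*(-3) = -108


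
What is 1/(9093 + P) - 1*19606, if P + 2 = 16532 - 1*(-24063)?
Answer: -974143715/49686 ≈ -19606.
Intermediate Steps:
P = 40593 (P = -2 + (16532 - 1*(-24063)) = -2 + (16532 + 24063) = -2 + 40595 = 40593)
1/(9093 + P) - 1*19606 = 1/(9093 + 40593) - 1*19606 = 1/49686 - 19606 = -974143715/49686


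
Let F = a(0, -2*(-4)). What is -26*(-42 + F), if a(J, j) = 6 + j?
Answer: 728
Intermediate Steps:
F = 14 (F = 6 - 2*(-4) = 6 + 8 = 14)
-26*(-42 + F) = -26*(-42 + 14) = -26*(-28) = 728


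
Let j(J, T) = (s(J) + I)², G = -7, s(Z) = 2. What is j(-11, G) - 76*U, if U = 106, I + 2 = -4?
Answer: -8040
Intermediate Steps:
I = -6 (I = -2 - 4 = -6)
j(J, T) = 16 (j(J, T) = (2 - 6)² = (-4)² = 16)
j(-11, G) - 76*U = 16 - 76*106 = 16 - 8056 = -8040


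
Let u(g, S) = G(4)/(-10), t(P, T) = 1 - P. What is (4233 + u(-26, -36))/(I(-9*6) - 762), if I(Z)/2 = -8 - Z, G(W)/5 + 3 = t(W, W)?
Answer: -2118/335 ≈ -6.3224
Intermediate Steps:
G(W) = -10 - 5*W (G(W) = -15 + 5*(1 - W) = -15 + (5 - 5*W) = -10 - 5*W)
u(g, S) = 3 (u(g, S) = (-10 - 5*4)/(-10) = (-10 - 20)*(-⅒) = -30*(-⅒) = 3)
I(Z) = -16 - 2*Z (I(Z) = 2*(-8 - Z) = -16 - 2*Z)
(4233 + u(-26, -36))/(I(-9*6) - 762) = (4233 + 3)/((-16 - (-18)*6) - 762) = 4236/((-16 - 2*(-54)) - 762) = 4236/((-16 + 108) - 762) = 4236/(92 - 762) = 4236/(-670) = 4236*(-1/670) = -2118/335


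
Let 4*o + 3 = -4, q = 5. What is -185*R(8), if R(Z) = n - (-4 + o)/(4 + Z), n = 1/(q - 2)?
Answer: -2405/16 ≈ -150.31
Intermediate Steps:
o = -7/4 (o = -¾ + (¼)*(-4) = -¾ - 1 = -7/4 ≈ -1.7500)
n = ⅓ (n = 1/(5 - 2) = 1/3 = ⅓ ≈ 0.33333)
R(Z) = ⅓ + 23/(4*(4 + Z)) (R(Z) = ⅓ - (-4 - 7/4)/(4 + Z) = ⅓ - (-23)/(4*(4 + Z)) = ⅓ + 23/(4*(4 + Z)))
-185*R(8) = -185*(85 + 4*8)/(12*(4 + 8)) = -185*(85 + 32)/(12*12) = -185*117/(12*12) = -185*13/16 = -2405/16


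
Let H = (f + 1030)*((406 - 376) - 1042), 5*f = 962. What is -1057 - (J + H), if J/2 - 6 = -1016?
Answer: 6190159/5 ≈ 1.2380e+6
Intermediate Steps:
f = 962/5 (f = (⅕)*962 = 962/5 ≈ 192.40)
J = -2020 (J = 12 + 2*(-1016) = 12 - 2032 = -2020)
H = -6185344/5 (H = (962/5 + 1030)*((406 - 376) - 1042) = 6112*(30 - 1042)/5 = (6112/5)*(-1012) = -6185344/5 ≈ -1.2371e+6)
-1057 - (J + H) = -1057 - (-2020 - 6185344/5) = -1057 - 1*(-6195444/5) = -1057 + 6195444/5 = 6190159/5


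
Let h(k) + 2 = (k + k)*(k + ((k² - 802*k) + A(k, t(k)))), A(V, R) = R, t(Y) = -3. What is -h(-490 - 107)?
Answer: 996515984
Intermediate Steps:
h(k) = -2 + 2*k*(-3 + k² - 801*k) (h(k) = -2 + (k + k)*(k + ((k² - 802*k) - 3)) = -2 + (2*k)*(k + (-3 + k² - 802*k)) = -2 + (2*k)*(-3 + k² - 801*k) = -2 + 2*k*(-3 + k² - 801*k))
-h(-490 - 107) = -(-2 - 1602*(-490 - 107)² - 6*(-490 - 107) + 2*(-490 - 107)³) = -(-2 - 1602*(-597)² - 6*(-597) + 2*(-597)³) = -(-2 - 1602*356409 + 3582 + 2*(-212776173)) = -(-2 - 570967218 + 3582 - 425552346) = -1*(-996515984) = 996515984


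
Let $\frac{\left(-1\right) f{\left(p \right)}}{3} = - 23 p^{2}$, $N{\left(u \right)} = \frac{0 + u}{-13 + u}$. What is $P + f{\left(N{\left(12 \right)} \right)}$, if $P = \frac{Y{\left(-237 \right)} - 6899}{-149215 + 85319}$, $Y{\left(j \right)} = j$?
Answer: $\frac{79359724}{7987} \approx 9936.1$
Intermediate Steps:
$N{\left(u \right)} = \frac{u}{-13 + u}$
$f{\left(p \right)} = 69 p^{2}$ ($f{\left(p \right)} = - 3 \left(- 23 p^{2}\right) = 69 p^{2}$)
$P = \frac{892}{7987}$ ($P = \frac{-237 - 6899}{-149215 + 85319} = - \frac{7136}{-63896} = \left(-7136\right) \left(- \frac{1}{63896}\right) = \frac{892}{7987} \approx 0.11168$)
$P + f{\left(N{\left(12 \right)} \right)} = \frac{892}{7987} + 69 \left(\frac{12}{-13 + 12}\right)^{2} = \frac{892}{7987} + 69 \left(\frac{12}{-1}\right)^{2} = \frac{892}{7987} + 69 \left(12 \left(-1\right)\right)^{2} = \frac{892}{7987} + 69 \left(-12\right)^{2} = \frac{892}{7987} + 69 \cdot 144 = \frac{892}{7987} + 9936 = \frac{79359724}{7987}$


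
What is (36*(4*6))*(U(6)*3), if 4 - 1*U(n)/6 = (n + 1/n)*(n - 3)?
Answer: -225504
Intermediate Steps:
U(n) = 24 - 6*(-3 + n)*(n + 1/n) (U(n) = 24 - 6*(n + 1/n)*(n - 3) = 24 - 6*(n + 1/n)*(-3 + n) = 24 - 6*(-3 + n)*(n + 1/n))
(36*(4*6))*(U(6)*3) = (36*(4*6))*((18 - 6*6² + 18*6 + 18/6)*3) = (36*24)*((18 - 6*36 + 108 + 18*(⅙))*3) = 864*((18 - 216 + 108 + 3)*3) = 864*(-87*3) = 864*(-261) = -225504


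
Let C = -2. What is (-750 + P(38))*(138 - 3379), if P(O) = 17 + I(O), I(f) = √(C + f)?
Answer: 2356207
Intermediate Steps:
I(f) = √(-2 + f)
P(O) = 17 + √(-2 + O)
(-750 + P(38))*(138 - 3379) = (-750 + (17 + √(-2 + 38)))*(138 - 3379) = (-750 + (17 + √36))*(-3241) = (-750 + (17 + 6))*(-3241) = (-750 + 23)*(-3241) = -727*(-3241) = 2356207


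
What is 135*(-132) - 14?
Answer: -17834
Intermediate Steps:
135*(-132) - 14 = -17820 - 14 = -17834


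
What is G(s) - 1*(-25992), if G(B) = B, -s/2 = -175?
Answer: 26342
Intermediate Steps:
s = 350 (s = -2*(-175) = 350)
G(s) - 1*(-25992) = 350 - 1*(-25992) = 350 + 25992 = 26342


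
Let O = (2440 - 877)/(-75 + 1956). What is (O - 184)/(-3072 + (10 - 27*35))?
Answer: 114847/2512389 ≈ 0.045712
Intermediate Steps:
O = 521/627 (O = 1563/1881 = 1563*(1/1881) = 521/627 ≈ 0.83094)
(O - 184)/(-3072 + (10 - 27*35)) = (521/627 - 184)/(-3072 + (10 - 27*35)) = -114847/(627*(-3072 + (10 - 945))) = -114847/(627*(-3072 - 935)) = -114847/627/(-4007) = -114847/627*(-1/4007) = 114847/2512389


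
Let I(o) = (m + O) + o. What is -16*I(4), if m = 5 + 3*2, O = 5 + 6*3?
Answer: -608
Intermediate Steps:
O = 23 (O = 5 + 18 = 23)
m = 11 (m = 5 + 6 = 11)
I(o) = 34 + o (I(o) = (11 + 23) + o = 34 + o)
-16*I(4) = -16*(34 + 4) = -16*38 = -608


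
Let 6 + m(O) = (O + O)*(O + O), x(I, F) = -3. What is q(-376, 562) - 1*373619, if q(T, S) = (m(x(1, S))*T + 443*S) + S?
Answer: -135371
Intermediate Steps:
m(O) = -6 + 4*O**2 (m(O) = -6 + (O + O)*(O + O) = -6 + (2*O)*(2*O) = -6 + 4*O**2)
q(T, S) = 30*T + 444*S (q(T, S) = ((-6 + 4*(-3)**2)*T + 443*S) + S = ((-6 + 4*9)*T + 443*S) + S = ((-6 + 36)*T + 443*S) + S = (30*T + 443*S) + S = 30*T + 444*S)
q(-376, 562) - 1*373619 = (30*(-376) + 444*562) - 1*373619 = (-11280 + 249528) - 373619 = 238248 - 373619 = -135371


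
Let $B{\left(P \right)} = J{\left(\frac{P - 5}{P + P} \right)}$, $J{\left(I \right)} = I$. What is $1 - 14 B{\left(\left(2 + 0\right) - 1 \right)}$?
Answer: $29$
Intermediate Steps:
$B{\left(P \right)} = \frac{-5 + P}{2 P}$ ($B{\left(P \right)} = \frac{P - 5}{P + P} = \frac{-5 + P}{2 P}$)
$1 - 14 B{\left(\left(2 + 0\right) - 1 \right)} = 1 - 14 \frac{-5 + \left(\left(2 + 0\right) - 1\right)}{2 \left(\left(2 + 0\right) - 1\right)} = 1 - 14 \frac{-5 + \left(2 - 1\right)}{2 \left(2 - 1\right)} = 1 - 14 \frac{-5 + 1}{2 \cdot 1} = 1 - 14 \cdot \frac{1}{2} \cdot 1 \left(-4\right) = 1 - -28 = 1 + 28 = 29$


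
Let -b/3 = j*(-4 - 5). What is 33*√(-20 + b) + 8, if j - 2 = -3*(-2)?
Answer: 470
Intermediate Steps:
j = 8 (j = 2 - 3*(-2) = 2 + 6 = 8)
b = 216 (b = -24*(-4 - 5) = -24*(-9) = -3*(-72) = 216)
33*√(-20 + b) + 8 = 33*√(-20 + 216) + 8 = 33*√196 + 8 = 33*14 + 8 = 462 + 8 = 470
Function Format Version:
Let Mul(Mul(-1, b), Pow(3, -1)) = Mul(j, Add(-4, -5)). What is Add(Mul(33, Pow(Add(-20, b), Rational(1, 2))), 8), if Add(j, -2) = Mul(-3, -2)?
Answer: 470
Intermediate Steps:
j = 8 (j = Add(2, Mul(-3, -2)) = Add(2, 6) = 8)
b = 216 (b = Mul(-3, Mul(8, Add(-4, -5))) = Mul(-3, Mul(8, -9)) = Mul(-3, -72) = 216)
Add(Mul(33, Pow(Add(-20, b), Rational(1, 2))), 8) = Add(Mul(33, Pow(Add(-20, 216), Rational(1, 2))), 8) = Add(Mul(33, Pow(196, Rational(1, 2))), 8) = Add(Mul(33, 14), 8) = Add(462, 8) = 470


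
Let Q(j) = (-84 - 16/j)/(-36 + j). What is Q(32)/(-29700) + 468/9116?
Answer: 27414049/541490400 ≈ 0.050627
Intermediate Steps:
Q(j) = (-84 - 16/j)/(-36 + j)
Q(32)/(-29700) + 468/9116 = (4*(-4 - 21*32)/(32*(-36 + 32)))/(-29700) + 468/9116 = (4*(1/32)*(-4 - 672)/(-4))*(-1/29700) + 468*(1/9116) = (4*(1/32)*(-¼)*(-676))*(-1/29700) + 117/2279 = (169/8)*(-1/29700) + 117/2279 = -169/237600 + 117/2279 = 27414049/541490400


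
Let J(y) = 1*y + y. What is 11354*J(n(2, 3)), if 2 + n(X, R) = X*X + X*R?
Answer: 181664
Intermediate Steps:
n(X, R) = -2 + X² + R*X (n(X, R) = -2 + (X*X + X*R) = -2 + (X² + R*X) = -2 + X² + R*X)
J(y) = 2*y (J(y) = y + y = 2*y)
11354*J(n(2, 3)) = 11354*(2*(-2 + 2² + 3*2)) = 11354*(2*(-2 + 4 + 6)) = 11354*(2*8) = 11354*16 = 181664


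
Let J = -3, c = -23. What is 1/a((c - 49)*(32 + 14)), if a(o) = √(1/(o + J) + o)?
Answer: -I*√36396316515/10979281 ≈ -0.017376*I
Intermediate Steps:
a(o) = √(o + 1/(-3 + o)) (a(o) = √(1/(o - 3) + o) = √(1/(-3 + o) + o) = √(o + 1/(-3 + o)))
1/a((c - 49)*(32 + 14)) = 1/(√((1 + ((-23 - 49)*(32 + 14))*(-3 + (-23 - 49)*(32 + 14)))/(-3 + (-23 - 49)*(32 + 14)))) = 1/(√((1 + (-72*46)*(-3 - 72*46))/(-3 - 72*46))) = 1/(√((1 - 3312*(-3 - 3312))/(-3 - 3312))) = 1/(√((1 - 3312*(-3315))/(-3315))) = 1/(√(-(1 + 10979280)/3315)) = 1/(√(-1/3315*10979281)) = 1/(√(-10979281/3315)) = 1/(I*√36396316515/3315) = -I*√36396316515/10979281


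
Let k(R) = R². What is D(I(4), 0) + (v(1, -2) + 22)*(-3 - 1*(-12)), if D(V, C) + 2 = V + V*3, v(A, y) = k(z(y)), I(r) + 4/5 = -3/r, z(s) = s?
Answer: 1129/5 ≈ 225.80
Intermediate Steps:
I(r) = -⅘ - 3/r
v(A, y) = y²
D(V, C) = -2 + 4*V (D(V, C) = -2 + (V + V*3) = -2 + (V + 3*V) = -2 + 4*V)
D(I(4), 0) + (v(1, -2) + 22)*(-3 - 1*(-12)) = (-2 + 4*(-⅘ - 3/4)) + ((-2)² + 22)*(-3 - 1*(-12)) = (-2 + 4*(-⅘ - 3*¼)) + (4 + 22)*(-3 + 12) = (-2 + 4*(-⅘ - ¾)) + 26*9 = (-2 + 4*(-31/20)) + 234 = (-2 - 31/5) + 234 = -41/5 + 234 = 1129/5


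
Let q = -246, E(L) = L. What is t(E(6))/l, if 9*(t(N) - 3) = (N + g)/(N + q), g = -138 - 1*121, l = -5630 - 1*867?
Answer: -6733/14033520 ≈ -0.00047978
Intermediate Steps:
l = -6497 (l = -5630 - 867 = -6497)
g = -259 (g = -138 - 121 = -259)
t(N) = 3 + (-259 + N)/(9*(-246 + N)) (t(N) = 3 + ((N - 259)/(N - 246))/9 = 3 + ((-259 + N)/(-246 + N))/9 = 3 + (-259 + N)/(9*(-246 + N)))
t(E(6))/l = ((-6901 + 28*6)/(9*(-246 + 6)))/(-6497) = ((⅑)*(-6901 + 168)/(-240))*(-1/6497) = ((⅑)*(-1/240)*(-6733))*(-1/6497) = (6733/2160)*(-1/6497) = -6733/14033520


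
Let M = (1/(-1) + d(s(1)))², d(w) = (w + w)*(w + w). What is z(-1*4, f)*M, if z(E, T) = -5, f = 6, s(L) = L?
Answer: -45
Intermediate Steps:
d(w) = 4*w² (d(w) = (2*w)*(2*w) = 4*w²)
M = 9 (M = (1/(-1) + 4*1²)² = (-1 + 4*1)² = (-1 + 4)² = 3² = 9)
z(-1*4, f)*M = -5*9 = -45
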